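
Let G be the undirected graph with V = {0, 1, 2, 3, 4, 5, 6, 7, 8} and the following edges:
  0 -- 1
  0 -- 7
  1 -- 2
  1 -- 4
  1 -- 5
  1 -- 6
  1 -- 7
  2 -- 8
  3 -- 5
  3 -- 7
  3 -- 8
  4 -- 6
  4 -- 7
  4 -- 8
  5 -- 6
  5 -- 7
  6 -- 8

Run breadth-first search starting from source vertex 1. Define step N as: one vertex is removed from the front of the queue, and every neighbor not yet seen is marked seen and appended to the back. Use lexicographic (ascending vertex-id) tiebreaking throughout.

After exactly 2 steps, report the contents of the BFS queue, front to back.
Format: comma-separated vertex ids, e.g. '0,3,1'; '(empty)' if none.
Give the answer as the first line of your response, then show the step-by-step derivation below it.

2,4,5,6,7

step 1: dequeue 1; queue=[0,2,4,5,6,7]; order=1
step 2: dequeue 0; queue=[2,4,5,6,7]; order=1,0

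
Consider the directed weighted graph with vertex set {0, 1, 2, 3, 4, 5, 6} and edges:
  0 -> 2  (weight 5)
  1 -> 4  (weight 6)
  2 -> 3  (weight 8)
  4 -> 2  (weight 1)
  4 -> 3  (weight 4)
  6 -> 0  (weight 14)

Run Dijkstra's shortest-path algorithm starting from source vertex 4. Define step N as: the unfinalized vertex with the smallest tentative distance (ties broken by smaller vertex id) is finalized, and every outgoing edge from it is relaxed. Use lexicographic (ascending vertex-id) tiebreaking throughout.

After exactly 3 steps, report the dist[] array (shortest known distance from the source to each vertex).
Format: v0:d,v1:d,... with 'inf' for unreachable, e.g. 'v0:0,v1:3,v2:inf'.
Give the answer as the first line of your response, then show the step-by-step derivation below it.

v0:inf,v1:inf,v2:1,v3:4,v4:0,v5:inf,v6:inf

step 1: dist = v0:inf,v1:inf,v2:1,v3:4,v4:0,v5:inf,v6:inf
step 2: dist = v0:inf,v1:inf,v2:1,v3:4,v4:0,v5:inf,v6:inf
step 3: dist = v0:inf,v1:inf,v2:1,v3:4,v4:0,v5:inf,v6:inf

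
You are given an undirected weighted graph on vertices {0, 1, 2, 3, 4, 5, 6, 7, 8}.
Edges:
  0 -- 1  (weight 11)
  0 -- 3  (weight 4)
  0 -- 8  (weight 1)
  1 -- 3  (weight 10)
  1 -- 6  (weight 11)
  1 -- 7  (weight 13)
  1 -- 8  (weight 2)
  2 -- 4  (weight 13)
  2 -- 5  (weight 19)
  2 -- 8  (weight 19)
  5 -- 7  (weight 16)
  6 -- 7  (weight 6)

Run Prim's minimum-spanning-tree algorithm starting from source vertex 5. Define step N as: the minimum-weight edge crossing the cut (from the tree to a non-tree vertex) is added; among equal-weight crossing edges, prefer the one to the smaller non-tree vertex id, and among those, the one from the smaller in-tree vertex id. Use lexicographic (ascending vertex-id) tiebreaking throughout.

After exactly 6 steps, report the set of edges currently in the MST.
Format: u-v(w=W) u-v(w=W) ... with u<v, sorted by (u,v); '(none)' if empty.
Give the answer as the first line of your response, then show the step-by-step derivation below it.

0-3(w=4) 0-8(w=1) 1-6(w=11) 1-8(w=2) 5-7(w=16) 6-7(w=6)

step 1: add edge 5-7 (w=16); MST = {5-7(w=16)}
step 2: add edge 6-7 (w=6); MST = {5-7(w=16) 6-7(w=6)}
step 3: add edge 1-6 (w=11); MST = {1-6(w=11) 5-7(w=16) 6-7(w=6)}
step 4: add edge 1-8 (w=2); MST = {1-6(w=11) 1-8(w=2) 5-7(w=16) 6-7(w=6)}
step 5: add edge 0-8 (w=1); MST = {0-8(w=1) 1-6(w=11) 1-8(w=2) 5-7(w=16) 6-7(w=6)}
step 6: add edge 0-3 (w=4); MST = {0-3(w=4) 0-8(w=1) 1-6(w=11) 1-8(w=2) 5-7(w=16) 6-7(w=6)}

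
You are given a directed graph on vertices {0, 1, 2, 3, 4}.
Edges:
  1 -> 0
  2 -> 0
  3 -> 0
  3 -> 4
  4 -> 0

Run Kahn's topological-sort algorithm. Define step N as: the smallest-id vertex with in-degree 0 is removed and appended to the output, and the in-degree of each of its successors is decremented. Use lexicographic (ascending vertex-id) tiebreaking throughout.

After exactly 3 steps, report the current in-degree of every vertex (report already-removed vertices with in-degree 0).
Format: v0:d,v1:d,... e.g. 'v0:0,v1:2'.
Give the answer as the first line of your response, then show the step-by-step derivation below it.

v0:1,v1:0,v2:0,v3:0,v4:0

step 1: output 1; order=[1]; indeg=(3,0,0,0,1)
step 2: output 2; order=[1,2]; indeg=(2,0,0,0,1)
step 3: output 3; order=[1,2,3]; indeg=(1,0,0,0,0)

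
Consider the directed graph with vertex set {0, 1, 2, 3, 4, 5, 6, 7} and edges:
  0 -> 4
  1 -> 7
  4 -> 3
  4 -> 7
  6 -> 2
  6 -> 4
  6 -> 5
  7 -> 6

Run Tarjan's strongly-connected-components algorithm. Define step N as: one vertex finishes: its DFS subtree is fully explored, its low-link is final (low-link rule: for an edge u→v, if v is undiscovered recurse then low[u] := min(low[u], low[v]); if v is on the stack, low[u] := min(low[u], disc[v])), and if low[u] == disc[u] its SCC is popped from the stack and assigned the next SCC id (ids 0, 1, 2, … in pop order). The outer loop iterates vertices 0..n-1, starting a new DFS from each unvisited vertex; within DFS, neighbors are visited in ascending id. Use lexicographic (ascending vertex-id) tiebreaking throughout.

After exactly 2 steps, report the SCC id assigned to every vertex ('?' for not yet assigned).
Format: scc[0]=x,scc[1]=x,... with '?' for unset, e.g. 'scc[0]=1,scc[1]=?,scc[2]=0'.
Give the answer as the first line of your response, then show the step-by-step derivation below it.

scc[0]=?,scc[1]=?,scc[2]=1,scc[3]=0,scc[4]=?,scc[5]=?,scc[6]=?,scc[7]=?

step 1: low=(low[0]=0,low[1]=?,low[2]=?,low[3]=2,low[4]=1,low[5]=?,low[6]=?,low[7]=?); scc=(scc[0]=?,scc[1]=?,scc[2]=?,scc[3]=0,scc[4]=?,scc[5]=?,scc[6]=?,scc[7]=?)
step 2: low=(low[0]=0,low[1]=?,low[2]=5,low[3]=2,low[4]=1,low[5]=?,low[6]=4,low[7]=3); scc=(scc[0]=?,scc[1]=?,scc[2]=1,scc[3]=0,scc[4]=?,scc[5]=?,scc[6]=?,scc[7]=?)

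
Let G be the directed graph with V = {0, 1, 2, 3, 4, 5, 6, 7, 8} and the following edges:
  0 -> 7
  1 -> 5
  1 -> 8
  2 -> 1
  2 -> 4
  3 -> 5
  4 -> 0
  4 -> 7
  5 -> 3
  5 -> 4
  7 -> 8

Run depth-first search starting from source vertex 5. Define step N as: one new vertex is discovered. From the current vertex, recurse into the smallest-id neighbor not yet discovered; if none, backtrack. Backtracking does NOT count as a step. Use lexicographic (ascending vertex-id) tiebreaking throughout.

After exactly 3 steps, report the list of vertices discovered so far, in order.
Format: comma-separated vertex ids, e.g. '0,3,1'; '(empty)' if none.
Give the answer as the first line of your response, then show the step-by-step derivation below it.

5,3,4

step 1: discover 5; path=5; order=5
step 2: discover 3; path=5>3; order=5,3
step 3: discover 4; path=5>4; order=5,3,4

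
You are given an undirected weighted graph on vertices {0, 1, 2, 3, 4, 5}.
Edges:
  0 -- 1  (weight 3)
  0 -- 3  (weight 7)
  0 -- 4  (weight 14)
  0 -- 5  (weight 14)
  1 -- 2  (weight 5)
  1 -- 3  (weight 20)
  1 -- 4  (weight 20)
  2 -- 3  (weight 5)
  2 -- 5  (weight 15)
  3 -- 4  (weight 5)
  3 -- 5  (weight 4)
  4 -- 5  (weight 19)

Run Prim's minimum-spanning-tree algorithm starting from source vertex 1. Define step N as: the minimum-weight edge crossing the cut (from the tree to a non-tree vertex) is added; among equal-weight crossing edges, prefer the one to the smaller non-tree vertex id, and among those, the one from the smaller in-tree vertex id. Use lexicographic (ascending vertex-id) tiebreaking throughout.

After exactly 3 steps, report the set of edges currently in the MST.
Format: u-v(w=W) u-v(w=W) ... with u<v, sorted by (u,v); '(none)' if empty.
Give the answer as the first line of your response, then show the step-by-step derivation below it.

0-1(w=3) 1-2(w=5) 2-3(w=5)

step 1: add edge 0-1 (w=3); MST = {0-1(w=3)}
step 2: add edge 1-2 (w=5); MST = {0-1(w=3) 1-2(w=5)}
step 3: add edge 2-3 (w=5); MST = {0-1(w=3) 1-2(w=5) 2-3(w=5)}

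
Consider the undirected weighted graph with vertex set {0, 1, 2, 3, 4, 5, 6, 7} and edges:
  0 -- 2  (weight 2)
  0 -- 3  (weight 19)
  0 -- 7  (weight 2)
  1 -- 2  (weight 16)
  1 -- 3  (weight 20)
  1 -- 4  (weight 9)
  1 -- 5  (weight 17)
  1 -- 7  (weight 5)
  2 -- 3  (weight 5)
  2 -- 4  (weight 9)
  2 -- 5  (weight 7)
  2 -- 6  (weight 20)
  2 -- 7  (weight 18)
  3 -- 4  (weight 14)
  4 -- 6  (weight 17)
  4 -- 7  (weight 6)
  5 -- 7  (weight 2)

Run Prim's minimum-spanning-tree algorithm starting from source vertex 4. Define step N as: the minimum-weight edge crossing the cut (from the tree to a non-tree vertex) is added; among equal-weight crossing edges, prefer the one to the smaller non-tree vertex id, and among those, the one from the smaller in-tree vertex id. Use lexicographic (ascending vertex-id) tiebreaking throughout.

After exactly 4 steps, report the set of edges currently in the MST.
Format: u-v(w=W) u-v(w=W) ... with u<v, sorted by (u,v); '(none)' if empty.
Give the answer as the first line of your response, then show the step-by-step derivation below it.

0-2(w=2) 0-7(w=2) 4-7(w=6) 5-7(w=2)

step 1: add edge 4-7 (w=6); MST = {4-7(w=6)}
step 2: add edge 0-7 (w=2); MST = {0-7(w=2) 4-7(w=6)}
step 3: add edge 0-2 (w=2); MST = {0-2(w=2) 0-7(w=2) 4-7(w=6)}
step 4: add edge 5-7 (w=2); MST = {0-2(w=2) 0-7(w=2) 4-7(w=6) 5-7(w=2)}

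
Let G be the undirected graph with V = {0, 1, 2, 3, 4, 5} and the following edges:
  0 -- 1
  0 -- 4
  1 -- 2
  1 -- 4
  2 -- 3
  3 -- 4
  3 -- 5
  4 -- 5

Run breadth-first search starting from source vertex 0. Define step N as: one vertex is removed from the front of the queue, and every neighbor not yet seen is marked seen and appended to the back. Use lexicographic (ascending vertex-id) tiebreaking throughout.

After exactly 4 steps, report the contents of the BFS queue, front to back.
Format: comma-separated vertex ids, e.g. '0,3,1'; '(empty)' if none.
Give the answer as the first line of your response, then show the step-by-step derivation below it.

3,5

step 1: dequeue 0; queue=[1,4]; order=0
step 2: dequeue 1; queue=[4,2]; order=0,1
step 3: dequeue 4; queue=[2,3,5]; order=0,1,4
step 4: dequeue 2; queue=[3,5]; order=0,1,4,2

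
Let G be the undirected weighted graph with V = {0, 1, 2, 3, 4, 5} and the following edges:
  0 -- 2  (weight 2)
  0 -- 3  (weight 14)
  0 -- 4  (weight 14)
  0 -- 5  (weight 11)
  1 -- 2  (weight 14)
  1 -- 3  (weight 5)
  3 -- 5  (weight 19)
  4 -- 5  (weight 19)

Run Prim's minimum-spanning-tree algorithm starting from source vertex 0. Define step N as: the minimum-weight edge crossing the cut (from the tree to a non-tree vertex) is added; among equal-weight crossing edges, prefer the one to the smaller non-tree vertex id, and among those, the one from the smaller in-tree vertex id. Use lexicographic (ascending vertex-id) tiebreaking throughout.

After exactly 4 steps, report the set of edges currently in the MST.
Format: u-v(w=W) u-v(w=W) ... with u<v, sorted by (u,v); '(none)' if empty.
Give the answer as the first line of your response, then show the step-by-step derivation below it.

0-2(w=2) 0-5(w=11) 1-2(w=14) 1-3(w=5)

step 1: add edge 0-2 (w=2); MST = {0-2(w=2)}
step 2: add edge 0-5 (w=11); MST = {0-2(w=2) 0-5(w=11)}
step 3: add edge 1-2 (w=14); MST = {0-2(w=2) 0-5(w=11) 1-2(w=14)}
step 4: add edge 1-3 (w=5); MST = {0-2(w=2) 0-5(w=11) 1-2(w=14) 1-3(w=5)}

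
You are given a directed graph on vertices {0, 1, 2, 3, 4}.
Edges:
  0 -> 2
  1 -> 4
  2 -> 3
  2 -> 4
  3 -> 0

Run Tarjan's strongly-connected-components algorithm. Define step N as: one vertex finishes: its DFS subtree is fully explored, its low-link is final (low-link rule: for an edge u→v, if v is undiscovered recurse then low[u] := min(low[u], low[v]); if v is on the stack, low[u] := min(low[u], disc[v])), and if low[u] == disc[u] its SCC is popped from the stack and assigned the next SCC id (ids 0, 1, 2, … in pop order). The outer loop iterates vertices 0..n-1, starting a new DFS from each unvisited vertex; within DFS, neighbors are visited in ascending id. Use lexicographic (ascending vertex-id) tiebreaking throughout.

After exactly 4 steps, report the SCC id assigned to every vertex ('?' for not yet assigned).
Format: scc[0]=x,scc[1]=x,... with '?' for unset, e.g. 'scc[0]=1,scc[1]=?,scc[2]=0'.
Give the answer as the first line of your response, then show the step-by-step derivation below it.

scc[0]=1,scc[1]=?,scc[2]=1,scc[3]=1,scc[4]=0

step 1: low=(low[0]=0,low[1]=?,low[2]=1,low[3]=0,low[4]=?); scc=(scc[0]=?,scc[1]=?,scc[2]=?,scc[3]=?,scc[4]=?)
step 2: low=(low[0]=0,low[1]=?,low[2]=0,low[3]=0,low[4]=3); scc=(scc[0]=?,scc[1]=?,scc[2]=?,scc[3]=?,scc[4]=0)
step 3: low=(low[0]=0,low[1]=?,low[2]=0,low[3]=0,low[4]=3); scc=(scc[0]=?,scc[1]=?,scc[2]=?,scc[3]=?,scc[4]=0)
step 4: low=(low[0]=0,low[1]=?,low[2]=0,low[3]=0,low[4]=3); scc=(scc[0]=1,scc[1]=?,scc[2]=1,scc[3]=1,scc[4]=0)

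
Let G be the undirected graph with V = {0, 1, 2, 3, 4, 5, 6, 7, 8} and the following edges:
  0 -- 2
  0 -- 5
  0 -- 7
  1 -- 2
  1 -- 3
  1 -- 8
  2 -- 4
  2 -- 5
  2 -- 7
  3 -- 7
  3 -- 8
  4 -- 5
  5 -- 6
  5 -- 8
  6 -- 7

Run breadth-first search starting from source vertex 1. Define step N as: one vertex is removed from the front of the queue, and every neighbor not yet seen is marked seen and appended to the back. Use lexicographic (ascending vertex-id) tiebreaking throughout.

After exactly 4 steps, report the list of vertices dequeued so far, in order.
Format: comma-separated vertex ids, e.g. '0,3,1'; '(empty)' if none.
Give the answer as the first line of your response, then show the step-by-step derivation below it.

1,2,3,8

step 1: dequeue 1; queue=[2,3,8]; order=1
step 2: dequeue 2; queue=[3,8,0,4,5,7]; order=1,2
step 3: dequeue 3; queue=[8,0,4,5,7]; order=1,2,3
step 4: dequeue 8; queue=[0,4,5,7]; order=1,2,3,8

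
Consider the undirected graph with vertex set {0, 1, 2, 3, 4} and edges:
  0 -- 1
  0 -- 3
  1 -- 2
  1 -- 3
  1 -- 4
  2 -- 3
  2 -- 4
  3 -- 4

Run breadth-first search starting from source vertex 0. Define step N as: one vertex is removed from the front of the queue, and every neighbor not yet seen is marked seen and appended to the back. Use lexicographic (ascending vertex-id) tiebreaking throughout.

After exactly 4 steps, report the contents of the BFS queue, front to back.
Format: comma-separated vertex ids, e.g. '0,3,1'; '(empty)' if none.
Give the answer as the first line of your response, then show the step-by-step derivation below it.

4

step 1: dequeue 0; queue=[1,3]; order=0
step 2: dequeue 1; queue=[3,2,4]; order=0,1
step 3: dequeue 3; queue=[2,4]; order=0,1,3
step 4: dequeue 2; queue=[4]; order=0,1,3,2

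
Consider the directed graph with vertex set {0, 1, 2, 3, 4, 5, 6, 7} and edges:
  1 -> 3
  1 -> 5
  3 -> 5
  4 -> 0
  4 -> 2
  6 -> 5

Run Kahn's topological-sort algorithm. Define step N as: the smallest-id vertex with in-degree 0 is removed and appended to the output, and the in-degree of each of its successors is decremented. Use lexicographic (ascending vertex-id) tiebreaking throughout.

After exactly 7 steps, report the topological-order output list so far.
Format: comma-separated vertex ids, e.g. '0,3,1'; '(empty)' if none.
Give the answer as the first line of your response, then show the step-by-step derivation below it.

1,3,4,0,2,6,5

step 1: output 1; order=[1]; indeg=(1,0,1,0,0,2,0,0)
step 2: output 3; order=[1,3]; indeg=(1,0,1,0,0,1,0,0)
step 3: output 4; order=[1,3,4]; indeg=(0,0,0,0,0,1,0,0)
step 4: output 0; order=[1,3,4,0]; indeg=(0,0,0,0,0,1,0,0)
step 5: output 2; order=[1,3,4,0,2]; indeg=(0,0,0,0,0,1,0,0)
step 6: output 6; order=[1,3,4,0,2,6]; indeg=(0,0,0,0,0,0,0,0)
step 7: output 5; order=[1,3,4,0,2,6,5]; indeg=(0,0,0,0,0,0,0,0)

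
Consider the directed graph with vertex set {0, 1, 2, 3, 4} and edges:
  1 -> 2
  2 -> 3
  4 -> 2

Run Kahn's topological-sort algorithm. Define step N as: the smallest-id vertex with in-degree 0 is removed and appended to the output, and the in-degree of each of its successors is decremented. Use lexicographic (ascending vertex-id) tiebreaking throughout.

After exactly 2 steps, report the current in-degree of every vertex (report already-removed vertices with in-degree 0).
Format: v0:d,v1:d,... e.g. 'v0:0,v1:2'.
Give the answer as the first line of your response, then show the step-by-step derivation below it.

v0:0,v1:0,v2:1,v3:1,v4:0

step 1: output 0; order=[0]; indeg=(0,0,2,1,0)
step 2: output 1; order=[0,1]; indeg=(0,0,1,1,0)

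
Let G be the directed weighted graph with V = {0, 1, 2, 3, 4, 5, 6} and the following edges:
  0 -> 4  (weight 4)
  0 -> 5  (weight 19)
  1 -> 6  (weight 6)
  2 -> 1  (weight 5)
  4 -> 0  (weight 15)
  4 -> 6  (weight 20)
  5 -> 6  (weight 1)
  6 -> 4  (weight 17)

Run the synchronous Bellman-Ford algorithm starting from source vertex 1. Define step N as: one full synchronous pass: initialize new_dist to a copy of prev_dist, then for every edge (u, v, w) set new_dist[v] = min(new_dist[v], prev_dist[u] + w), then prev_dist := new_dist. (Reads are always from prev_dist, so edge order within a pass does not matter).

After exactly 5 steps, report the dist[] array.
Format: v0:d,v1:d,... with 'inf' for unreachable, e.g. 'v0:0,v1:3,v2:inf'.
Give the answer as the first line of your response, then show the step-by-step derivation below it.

v0:38,v1:0,v2:inf,v3:inf,v4:23,v5:57,v6:6

step 1: dist = v0:inf,v1:0,v2:inf,v3:inf,v4:inf,v5:inf,v6:6
step 2: dist = v0:inf,v1:0,v2:inf,v3:inf,v4:23,v5:inf,v6:6
step 3: dist = v0:38,v1:0,v2:inf,v3:inf,v4:23,v5:inf,v6:6
step 4: dist = v0:38,v1:0,v2:inf,v3:inf,v4:23,v5:57,v6:6
step 5: dist = v0:38,v1:0,v2:inf,v3:inf,v4:23,v5:57,v6:6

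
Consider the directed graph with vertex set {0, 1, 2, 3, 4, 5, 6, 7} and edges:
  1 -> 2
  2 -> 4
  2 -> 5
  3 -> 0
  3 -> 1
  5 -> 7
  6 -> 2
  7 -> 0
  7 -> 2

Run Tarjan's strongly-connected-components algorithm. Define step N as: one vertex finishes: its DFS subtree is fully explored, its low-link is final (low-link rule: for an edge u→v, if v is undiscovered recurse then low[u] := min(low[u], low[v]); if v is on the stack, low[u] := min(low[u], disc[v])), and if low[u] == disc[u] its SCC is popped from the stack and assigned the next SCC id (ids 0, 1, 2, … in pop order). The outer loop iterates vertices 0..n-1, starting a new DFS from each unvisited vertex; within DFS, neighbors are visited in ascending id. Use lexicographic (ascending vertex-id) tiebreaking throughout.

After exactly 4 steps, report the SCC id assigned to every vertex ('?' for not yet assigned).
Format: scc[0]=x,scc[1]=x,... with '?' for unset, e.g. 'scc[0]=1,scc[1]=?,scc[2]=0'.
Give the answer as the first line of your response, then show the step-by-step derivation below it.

scc[0]=0,scc[1]=?,scc[2]=?,scc[3]=?,scc[4]=1,scc[5]=?,scc[6]=?,scc[7]=?

step 1: low=(low[0]=0,low[1]=?,low[2]=?,low[3]=?,low[4]=?,low[5]=?,low[6]=?,low[7]=?); scc=(scc[0]=0,scc[1]=?,scc[2]=?,scc[3]=?,scc[4]=?,scc[5]=?,scc[6]=?,scc[7]=?)
step 2: low=(low[0]=0,low[1]=1,low[2]=2,low[3]=?,low[4]=3,low[5]=?,low[6]=?,low[7]=?); scc=(scc[0]=0,scc[1]=?,scc[2]=?,scc[3]=?,scc[4]=1,scc[5]=?,scc[6]=?,scc[7]=?)
step 3: low=(low[0]=0,low[1]=1,low[2]=2,low[3]=?,low[4]=3,low[5]=4,low[6]=?,low[7]=2); scc=(scc[0]=0,scc[1]=?,scc[2]=?,scc[3]=?,scc[4]=1,scc[5]=?,scc[6]=?,scc[7]=?)
step 4: low=(low[0]=0,low[1]=1,low[2]=2,low[3]=?,low[4]=3,low[5]=2,low[6]=?,low[7]=2); scc=(scc[0]=0,scc[1]=?,scc[2]=?,scc[3]=?,scc[4]=1,scc[5]=?,scc[6]=?,scc[7]=?)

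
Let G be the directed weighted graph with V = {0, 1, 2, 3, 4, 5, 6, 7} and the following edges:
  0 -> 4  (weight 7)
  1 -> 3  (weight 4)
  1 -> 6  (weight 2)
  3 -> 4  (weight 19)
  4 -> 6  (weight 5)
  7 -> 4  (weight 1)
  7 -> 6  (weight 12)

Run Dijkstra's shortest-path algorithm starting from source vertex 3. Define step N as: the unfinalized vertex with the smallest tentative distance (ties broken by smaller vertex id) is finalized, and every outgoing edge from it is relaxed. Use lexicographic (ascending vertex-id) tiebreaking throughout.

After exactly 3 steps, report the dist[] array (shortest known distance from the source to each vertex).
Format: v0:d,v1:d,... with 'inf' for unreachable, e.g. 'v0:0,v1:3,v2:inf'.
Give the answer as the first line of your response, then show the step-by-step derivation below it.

v0:inf,v1:inf,v2:inf,v3:0,v4:19,v5:inf,v6:24,v7:inf

step 1: dist = v0:inf,v1:inf,v2:inf,v3:0,v4:19,v5:inf,v6:inf,v7:inf
step 2: dist = v0:inf,v1:inf,v2:inf,v3:0,v4:19,v5:inf,v6:24,v7:inf
step 3: dist = v0:inf,v1:inf,v2:inf,v3:0,v4:19,v5:inf,v6:24,v7:inf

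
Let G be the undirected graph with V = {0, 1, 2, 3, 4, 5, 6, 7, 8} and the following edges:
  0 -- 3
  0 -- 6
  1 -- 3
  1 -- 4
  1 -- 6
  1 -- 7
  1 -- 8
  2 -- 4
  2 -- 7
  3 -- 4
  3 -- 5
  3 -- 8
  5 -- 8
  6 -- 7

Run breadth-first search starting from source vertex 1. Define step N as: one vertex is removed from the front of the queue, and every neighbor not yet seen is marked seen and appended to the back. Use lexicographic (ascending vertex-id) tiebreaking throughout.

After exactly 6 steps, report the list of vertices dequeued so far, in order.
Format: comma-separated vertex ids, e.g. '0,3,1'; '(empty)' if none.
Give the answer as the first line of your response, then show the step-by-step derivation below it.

1,3,4,6,7,8

step 1: dequeue 1; queue=[3,4,6,7,8]; order=1
step 2: dequeue 3; queue=[4,6,7,8,0,5]; order=1,3
step 3: dequeue 4; queue=[6,7,8,0,5,2]; order=1,3,4
step 4: dequeue 6; queue=[7,8,0,5,2]; order=1,3,4,6
step 5: dequeue 7; queue=[8,0,5,2]; order=1,3,4,6,7
step 6: dequeue 8; queue=[0,5,2]; order=1,3,4,6,7,8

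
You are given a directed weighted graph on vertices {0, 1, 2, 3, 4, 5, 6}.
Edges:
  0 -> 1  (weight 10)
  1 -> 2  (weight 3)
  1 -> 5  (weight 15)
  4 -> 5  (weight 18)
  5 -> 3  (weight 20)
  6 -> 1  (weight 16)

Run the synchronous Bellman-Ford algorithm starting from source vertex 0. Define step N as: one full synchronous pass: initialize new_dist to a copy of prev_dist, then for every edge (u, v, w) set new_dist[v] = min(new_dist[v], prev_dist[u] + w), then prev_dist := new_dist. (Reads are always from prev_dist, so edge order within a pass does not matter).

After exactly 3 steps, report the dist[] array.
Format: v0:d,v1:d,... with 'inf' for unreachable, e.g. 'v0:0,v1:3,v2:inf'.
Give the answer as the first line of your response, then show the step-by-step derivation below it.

v0:0,v1:10,v2:13,v3:45,v4:inf,v5:25,v6:inf

step 1: dist = v0:0,v1:10,v2:inf,v3:inf,v4:inf,v5:inf,v6:inf
step 2: dist = v0:0,v1:10,v2:13,v3:inf,v4:inf,v5:25,v6:inf
step 3: dist = v0:0,v1:10,v2:13,v3:45,v4:inf,v5:25,v6:inf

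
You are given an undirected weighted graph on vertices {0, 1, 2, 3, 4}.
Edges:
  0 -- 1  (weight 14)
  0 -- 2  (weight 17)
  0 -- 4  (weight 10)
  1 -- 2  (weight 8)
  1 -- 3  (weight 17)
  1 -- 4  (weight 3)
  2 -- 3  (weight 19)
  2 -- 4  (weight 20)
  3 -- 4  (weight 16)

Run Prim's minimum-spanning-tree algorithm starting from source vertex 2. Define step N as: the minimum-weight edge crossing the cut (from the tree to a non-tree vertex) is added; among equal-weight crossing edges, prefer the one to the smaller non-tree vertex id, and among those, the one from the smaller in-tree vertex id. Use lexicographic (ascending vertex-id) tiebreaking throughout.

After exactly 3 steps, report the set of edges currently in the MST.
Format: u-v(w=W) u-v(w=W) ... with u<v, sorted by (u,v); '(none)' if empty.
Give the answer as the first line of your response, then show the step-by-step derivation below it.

0-4(w=10) 1-2(w=8) 1-4(w=3)

step 1: add edge 1-2 (w=8); MST = {1-2(w=8)}
step 2: add edge 1-4 (w=3); MST = {1-2(w=8) 1-4(w=3)}
step 3: add edge 0-4 (w=10); MST = {0-4(w=10) 1-2(w=8) 1-4(w=3)}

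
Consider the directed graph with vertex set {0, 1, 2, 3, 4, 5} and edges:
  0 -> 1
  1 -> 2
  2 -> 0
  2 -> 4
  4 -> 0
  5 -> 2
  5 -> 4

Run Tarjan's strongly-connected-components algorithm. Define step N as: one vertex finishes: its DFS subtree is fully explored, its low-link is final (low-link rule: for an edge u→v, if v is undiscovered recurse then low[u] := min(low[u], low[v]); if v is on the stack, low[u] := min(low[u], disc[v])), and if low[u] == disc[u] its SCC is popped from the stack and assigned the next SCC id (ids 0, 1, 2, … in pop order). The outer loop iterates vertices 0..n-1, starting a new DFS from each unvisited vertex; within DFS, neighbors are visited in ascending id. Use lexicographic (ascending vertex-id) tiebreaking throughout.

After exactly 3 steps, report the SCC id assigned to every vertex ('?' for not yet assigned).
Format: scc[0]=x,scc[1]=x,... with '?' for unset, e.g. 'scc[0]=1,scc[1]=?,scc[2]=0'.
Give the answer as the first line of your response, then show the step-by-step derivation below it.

scc[0]=?,scc[1]=?,scc[2]=?,scc[3]=?,scc[4]=?,scc[5]=?

step 1: low=(low[0]=0,low[1]=1,low[2]=0,low[3]=?,low[4]=0,low[5]=?); scc=(scc[0]=?,scc[1]=?,scc[2]=?,scc[3]=?,scc[4]=?,scc[5]=?)
step 2: low=(low[0]=0,low[1]=1,low[2]=0,low[3]=?,low[4]=0,low[5]=?); scc=(scc[0]=?,scc[1]=?,scc[2]=?,scc[3]=?,scc[4]=?,scc[5]=?)
step 3: low=(low[0]=0,low[1]=0,low[2]=0,low[3]=?,low[4]=0,low[5]=?); scc=(scc[0]=?,scc[1]=?,scc[2]=?,scc[3]=?,scc[4]=?,scc[5]=?)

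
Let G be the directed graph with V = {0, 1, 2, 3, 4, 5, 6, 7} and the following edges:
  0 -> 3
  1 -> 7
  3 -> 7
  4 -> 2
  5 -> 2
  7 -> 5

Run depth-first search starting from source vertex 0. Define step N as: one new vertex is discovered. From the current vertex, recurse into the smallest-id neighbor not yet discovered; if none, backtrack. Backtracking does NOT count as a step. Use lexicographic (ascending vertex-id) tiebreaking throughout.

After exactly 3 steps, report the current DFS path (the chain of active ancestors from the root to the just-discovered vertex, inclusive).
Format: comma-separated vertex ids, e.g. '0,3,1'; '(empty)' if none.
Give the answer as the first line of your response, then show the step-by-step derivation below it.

0,3,7

step 1: discover 0; path=0; order=0
step 2: discover 3; path=0>3; order=0,3
step 3: discover 7; path=0>3>7; order=0,3,7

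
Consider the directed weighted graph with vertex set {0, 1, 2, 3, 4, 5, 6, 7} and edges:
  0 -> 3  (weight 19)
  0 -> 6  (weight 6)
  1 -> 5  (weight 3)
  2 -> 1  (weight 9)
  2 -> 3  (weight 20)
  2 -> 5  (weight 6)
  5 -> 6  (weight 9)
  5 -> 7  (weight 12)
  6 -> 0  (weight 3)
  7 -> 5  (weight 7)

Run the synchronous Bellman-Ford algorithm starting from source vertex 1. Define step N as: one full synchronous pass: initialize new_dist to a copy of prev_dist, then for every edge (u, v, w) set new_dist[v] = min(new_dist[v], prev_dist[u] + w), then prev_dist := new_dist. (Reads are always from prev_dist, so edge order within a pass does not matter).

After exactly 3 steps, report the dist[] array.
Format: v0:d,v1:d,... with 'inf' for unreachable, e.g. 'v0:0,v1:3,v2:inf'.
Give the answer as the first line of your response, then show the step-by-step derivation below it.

v0:15,v1:0,v2:inf,v3:inf,v4:inf,v5:3,v6:12,v7:15

step 1: dist = v0:inf,v1:0,v2:inf,v3:inf,v4:inf,v5:3,v6:inf,v7:inf
step 2: dist = v0:inf,v1:0,v2:inf,v3:inf,v4:inf,v5:3,v6:12,v7:15
step 3: dist = v0:15,v1:0,v2:inf,v3:inf,v4:inf,v5:3,v6:12,v7:15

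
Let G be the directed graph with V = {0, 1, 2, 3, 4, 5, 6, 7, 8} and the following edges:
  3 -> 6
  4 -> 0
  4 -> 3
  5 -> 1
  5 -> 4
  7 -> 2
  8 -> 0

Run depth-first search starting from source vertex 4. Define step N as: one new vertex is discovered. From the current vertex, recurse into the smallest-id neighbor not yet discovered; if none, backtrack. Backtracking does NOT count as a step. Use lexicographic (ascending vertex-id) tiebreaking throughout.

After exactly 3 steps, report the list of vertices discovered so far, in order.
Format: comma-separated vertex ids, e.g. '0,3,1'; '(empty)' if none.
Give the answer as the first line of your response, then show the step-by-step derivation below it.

4,0,3

step 1: discover 4; path=4; order=4
step 2: discover 0; path=4>0; order=4,0
step 3: discover 3; path=4>3; order=4,0,3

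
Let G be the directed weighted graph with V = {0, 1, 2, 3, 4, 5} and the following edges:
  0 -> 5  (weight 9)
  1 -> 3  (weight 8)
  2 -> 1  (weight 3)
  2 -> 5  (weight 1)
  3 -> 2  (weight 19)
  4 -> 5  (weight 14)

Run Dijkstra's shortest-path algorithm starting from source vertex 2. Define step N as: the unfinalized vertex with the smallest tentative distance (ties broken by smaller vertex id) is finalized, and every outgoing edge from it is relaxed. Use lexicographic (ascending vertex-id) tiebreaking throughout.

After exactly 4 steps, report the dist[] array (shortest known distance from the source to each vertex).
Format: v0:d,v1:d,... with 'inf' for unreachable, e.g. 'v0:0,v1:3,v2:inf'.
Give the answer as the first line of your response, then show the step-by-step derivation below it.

v0:inf,v1:3,v2:0,v3:11,v4:inf,v5:1

step 1: dist = v0:inf,v1:3,v2:0,v3:inf,v4:inf,v5:1
step 2: dist = v0:inf,v1:3,v2:0,v3:inf,v4:inf,v5:1
step 3: dist = v0:inf,v1:3,v2:0,v3:11,v4:inf,v5:1
step 4: dist = v0:inf,v1:3,v2:0,v3:11,v4:inf,v5:1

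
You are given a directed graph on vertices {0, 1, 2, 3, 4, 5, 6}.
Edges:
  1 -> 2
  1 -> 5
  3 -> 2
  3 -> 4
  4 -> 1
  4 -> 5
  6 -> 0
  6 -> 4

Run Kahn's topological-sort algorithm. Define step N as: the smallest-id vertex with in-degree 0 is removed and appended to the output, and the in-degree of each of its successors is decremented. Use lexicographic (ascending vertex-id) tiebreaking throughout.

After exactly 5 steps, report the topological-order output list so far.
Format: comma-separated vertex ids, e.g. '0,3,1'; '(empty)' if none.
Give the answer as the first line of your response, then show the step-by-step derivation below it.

3,6,0,4,1

step 1: output 3; order=[3]; indeg=(1,1,1,0,1,2,0)
step 2: output 6; order=[3,6]; indeg=(0,1,1,0,0,2,0)
step 3: output 0; order=[3,6,0]; indeg=(0,1,1,0,0,2,0)
step 4: output 4; order=[3,6,0,4]; indeg=(0,0,1,0,0,1,0)
step 5: output 1; order=[3,6,0,4,1]; indeg=(0,0,0,0,0,0,0)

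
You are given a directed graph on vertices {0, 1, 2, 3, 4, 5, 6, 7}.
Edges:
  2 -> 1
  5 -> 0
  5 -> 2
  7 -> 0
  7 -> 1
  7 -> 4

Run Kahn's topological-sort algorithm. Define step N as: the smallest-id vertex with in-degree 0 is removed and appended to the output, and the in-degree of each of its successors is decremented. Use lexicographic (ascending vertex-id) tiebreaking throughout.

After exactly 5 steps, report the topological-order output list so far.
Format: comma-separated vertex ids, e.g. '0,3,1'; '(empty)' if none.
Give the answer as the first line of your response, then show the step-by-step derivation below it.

3,5,2,6,7

step 1: output 3; order=[3]; indeg=(2,2,1,0,1,0,0,0)
step 2: output 5; order=[3,5]; indeg=(1,2,0,0,1,0,0,0)
step 3: output 2; order=[3,5,2]; indeg=(1,1,0,0,1,0,0,0)
step 4: output 6; order=[3,5,2,6]; indeg=(1,1,0,0,1,0,0,0)
step 5: output 7; order=[3,5,2,6,7]; indeg=(0,0,0,0,0,0,0,0)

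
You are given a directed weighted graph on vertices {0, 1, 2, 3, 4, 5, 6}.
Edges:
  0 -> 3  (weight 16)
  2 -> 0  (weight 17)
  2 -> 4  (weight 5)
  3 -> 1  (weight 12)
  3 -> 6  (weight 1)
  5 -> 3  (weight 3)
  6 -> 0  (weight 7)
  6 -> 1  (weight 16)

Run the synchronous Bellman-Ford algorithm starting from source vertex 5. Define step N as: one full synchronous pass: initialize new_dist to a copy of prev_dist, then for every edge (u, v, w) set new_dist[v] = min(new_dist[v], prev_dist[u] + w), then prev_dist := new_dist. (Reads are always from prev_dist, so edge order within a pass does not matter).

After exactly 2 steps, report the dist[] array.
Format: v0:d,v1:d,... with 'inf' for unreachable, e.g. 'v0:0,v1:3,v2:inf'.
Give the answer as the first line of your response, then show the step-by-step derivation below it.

v0:inf,v1:15,v2:inf,v3:3,v4:inf,v5:0,v6:4

step 1: dist = v0:inf,v1:inf,v2:inf,v3:3,v4:inf,v5:0,v6:inf
step 2: dist = v0:inf,v1:15,v2:inf,v3:3,v4:inf,v5:0,v6:4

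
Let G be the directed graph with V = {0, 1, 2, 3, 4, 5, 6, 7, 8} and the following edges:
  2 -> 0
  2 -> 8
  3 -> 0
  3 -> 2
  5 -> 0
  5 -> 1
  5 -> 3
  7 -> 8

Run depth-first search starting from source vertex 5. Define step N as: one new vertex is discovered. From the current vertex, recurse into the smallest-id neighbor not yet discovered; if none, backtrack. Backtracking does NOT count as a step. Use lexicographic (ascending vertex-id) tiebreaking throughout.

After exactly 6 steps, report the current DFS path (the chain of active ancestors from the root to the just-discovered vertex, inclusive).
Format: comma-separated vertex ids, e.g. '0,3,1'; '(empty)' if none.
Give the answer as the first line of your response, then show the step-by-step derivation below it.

5,3,2,8

step 1: discover 5; path=5; order=5
step 2: discover 0; path=5>0; order=5,0
step 3: discover 1; path=5>1; order=5,0,1
step 4: discover 3; path=5>3; order=5,0,1,3
step 5: discover 2; path=5>3>2; order=5,0,1,3,2
step 6: discover 8; path=5>3>2>8; order=5,0,1,3,2,8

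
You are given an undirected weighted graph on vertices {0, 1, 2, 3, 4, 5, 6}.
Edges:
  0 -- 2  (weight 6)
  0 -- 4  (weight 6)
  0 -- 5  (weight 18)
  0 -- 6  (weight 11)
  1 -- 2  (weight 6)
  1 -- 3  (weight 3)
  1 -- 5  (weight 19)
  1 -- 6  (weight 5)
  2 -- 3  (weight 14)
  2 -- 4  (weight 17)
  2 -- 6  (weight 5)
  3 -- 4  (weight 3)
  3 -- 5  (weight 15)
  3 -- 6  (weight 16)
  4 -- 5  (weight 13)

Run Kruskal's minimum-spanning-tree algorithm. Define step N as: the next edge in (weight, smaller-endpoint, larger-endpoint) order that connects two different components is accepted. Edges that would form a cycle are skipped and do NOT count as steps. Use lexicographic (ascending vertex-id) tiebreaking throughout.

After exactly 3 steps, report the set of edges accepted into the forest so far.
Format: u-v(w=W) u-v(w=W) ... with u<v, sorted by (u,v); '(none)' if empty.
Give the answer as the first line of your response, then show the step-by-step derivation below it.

1-3(w=3) 1-6(w=5) 3-4(w=3)

step 1: add edge 1-3 (w=3); MST = {1-3(w=3)}
step 2: add edge 3-4 (w=3); MST = {1-3(w=3) 3-4(w=3)}
step 3: add edge 1-6 (w=5); MST = {1-3(w=3) 1-6(w=5) 3-4(w=3)}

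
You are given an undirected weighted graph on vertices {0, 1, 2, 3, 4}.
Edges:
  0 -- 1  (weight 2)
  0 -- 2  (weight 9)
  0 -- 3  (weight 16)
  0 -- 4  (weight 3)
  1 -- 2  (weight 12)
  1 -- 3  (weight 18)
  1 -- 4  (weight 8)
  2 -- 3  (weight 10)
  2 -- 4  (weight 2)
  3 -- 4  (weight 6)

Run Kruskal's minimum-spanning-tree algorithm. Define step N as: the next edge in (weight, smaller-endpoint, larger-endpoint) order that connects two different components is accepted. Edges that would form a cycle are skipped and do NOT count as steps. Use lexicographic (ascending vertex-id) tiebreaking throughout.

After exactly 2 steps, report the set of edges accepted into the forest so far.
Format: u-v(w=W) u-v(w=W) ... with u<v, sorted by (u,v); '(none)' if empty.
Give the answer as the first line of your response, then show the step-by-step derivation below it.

0-1(w=2) 2-4(w=2)

step 1: add edge 0-1 (w=2); MST = {0-1(w=2)}
step 2: add edge 2-4 (w=2); MST = {0-1(w=2) 2-4(w=2)}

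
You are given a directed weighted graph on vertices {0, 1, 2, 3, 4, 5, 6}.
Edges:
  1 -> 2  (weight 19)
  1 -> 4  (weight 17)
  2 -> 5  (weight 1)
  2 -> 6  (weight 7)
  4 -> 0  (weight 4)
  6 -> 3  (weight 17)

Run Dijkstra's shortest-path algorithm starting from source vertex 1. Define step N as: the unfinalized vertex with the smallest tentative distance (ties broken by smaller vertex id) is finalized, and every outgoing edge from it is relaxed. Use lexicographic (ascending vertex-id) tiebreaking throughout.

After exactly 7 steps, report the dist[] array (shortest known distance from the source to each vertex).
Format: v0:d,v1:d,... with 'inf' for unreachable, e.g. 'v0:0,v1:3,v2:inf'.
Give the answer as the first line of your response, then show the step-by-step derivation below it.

v0:21,v1:0,v2:19,v3:43,v4:17,v5:20,v6:26

step 1: dist = v0:inf,v1:0,v2:19,v3:inf,v4:17,v5:inf,v6:inf
step 2: dist = v0:21,v1:0,v2:19,v3:inf,v4:17,v5:inf,v6:inf
step 3: dist = v0:21,v1:0,v2:19,v3:inf,v4:17,v5:20,v6:26
step 4: dist = v0:21,v1:0,v2:19,v3:inf,v4:17,v5:20,v6:26
step 5: dist = v0:21,v1:0,v2:19,v3:inf,v4:17,v5:20,v6:26
step 6: dist = v0:21,v1:0,v2:19,v3:43,v4:17,v5:20,v6:26
step 7: dist = v0:21,v1:0,v2:19,v3:43,v4:17,v5:20,v6:26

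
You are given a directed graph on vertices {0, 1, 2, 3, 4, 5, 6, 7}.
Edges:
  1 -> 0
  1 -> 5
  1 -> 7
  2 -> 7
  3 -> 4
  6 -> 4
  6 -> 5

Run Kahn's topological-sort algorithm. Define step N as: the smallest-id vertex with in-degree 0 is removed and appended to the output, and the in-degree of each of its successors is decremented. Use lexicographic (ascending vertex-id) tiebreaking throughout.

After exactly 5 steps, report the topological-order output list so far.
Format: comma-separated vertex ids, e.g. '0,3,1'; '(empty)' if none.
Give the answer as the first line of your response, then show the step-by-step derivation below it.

1,0,2,3,6

step 1: output 1; order=[1]; indeg=(0,0,0,0,2,1,0,1)
step 2: output 0; order=[1,0]; indeg=(0,0,0,0,2,1,0,1)
step 3: output 2; order=[1,0,2]; indeg=(0,0,0,0,2,1,0,0)
step 4: output 3; order=[1,0,2,3]; indeg=(0,0,0,0,1,1,0,0)
step 5: output 6; order=[1,0,2,3,6]; indeg=(0,0,0,0,0,0,0,0)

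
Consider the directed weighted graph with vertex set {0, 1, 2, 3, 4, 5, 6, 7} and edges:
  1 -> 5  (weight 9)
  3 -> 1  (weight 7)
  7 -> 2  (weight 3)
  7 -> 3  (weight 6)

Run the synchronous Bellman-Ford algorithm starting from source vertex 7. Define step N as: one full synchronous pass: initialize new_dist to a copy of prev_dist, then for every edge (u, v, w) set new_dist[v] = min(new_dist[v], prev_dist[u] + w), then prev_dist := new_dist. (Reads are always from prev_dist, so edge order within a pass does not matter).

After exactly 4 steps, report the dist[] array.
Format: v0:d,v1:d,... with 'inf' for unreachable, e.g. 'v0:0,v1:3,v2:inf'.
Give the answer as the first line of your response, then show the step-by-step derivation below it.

v0:inf,v1:13,v2:3,v3:6,v4:inf,v5:22,v6:inf,v7:0

step 1: dist = v0:inf,v1:inf,v2:3,v3:6,v4:inf,v5:inf,v6:inf,v7:0
step 2: dist = v0:inf,v1:13,v2:3,v3:6,v4:inf,v5:inf,v6:inf,v7:0
step 3: dist = v0:inf,v1:13,v2:3,v3:6,v4:inf,v5:22,v6:inf,v7:0
step 4: dist = v0:inf,v1:13,v2:3,v3:6,v4:inf,v5:22,v6:inf,v7:0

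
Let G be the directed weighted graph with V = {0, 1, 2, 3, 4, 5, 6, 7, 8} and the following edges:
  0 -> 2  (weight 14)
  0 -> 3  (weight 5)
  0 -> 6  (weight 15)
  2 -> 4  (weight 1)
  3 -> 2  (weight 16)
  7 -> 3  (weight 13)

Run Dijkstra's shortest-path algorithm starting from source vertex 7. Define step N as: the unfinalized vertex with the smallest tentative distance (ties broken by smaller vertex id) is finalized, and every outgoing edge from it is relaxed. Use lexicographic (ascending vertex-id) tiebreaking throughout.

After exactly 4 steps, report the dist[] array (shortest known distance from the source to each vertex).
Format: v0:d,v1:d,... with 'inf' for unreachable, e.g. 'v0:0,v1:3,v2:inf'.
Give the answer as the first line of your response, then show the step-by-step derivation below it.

v0:inf,v1:inf,v2:29,v3:13,v4:30,v5:inf,v6:inf,v7:0,v8:inf

step 1: dist = v0:inf,v1:inf,v2:inf,v3:13,v4:inf,v5:inf,v6:inf,v7:0,v8:inf
step 2: dist = v0:inf,v1:inf,v2:29,v3:13,v4:inf,v5:inf,v6:inf,v7:0,v8:inf
step 3: dist = v0:inf,v1:inf,v2:29,v3:13,v4:30,v5:inf,v6:inf,v7:0,v8:inf
step 4: dist = v0:inf,v1:inf,v2:29,v3:13,v4:30,v5:inf,v6:inf,v7:0,v8:inf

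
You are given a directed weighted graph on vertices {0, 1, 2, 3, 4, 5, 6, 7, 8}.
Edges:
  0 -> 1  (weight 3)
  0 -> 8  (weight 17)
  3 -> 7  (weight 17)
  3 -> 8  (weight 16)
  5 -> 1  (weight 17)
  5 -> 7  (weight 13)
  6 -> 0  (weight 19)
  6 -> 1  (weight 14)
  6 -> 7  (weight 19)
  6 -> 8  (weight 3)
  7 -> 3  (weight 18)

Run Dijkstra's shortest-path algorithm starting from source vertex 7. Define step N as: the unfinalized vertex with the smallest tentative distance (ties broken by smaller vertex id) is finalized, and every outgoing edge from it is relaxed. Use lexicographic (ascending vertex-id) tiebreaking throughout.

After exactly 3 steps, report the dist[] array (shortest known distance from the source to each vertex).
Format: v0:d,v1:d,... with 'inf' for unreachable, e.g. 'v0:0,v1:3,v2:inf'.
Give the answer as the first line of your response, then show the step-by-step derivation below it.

v0:inf,v1:inf,v2:inf,v3:18,v4:inf,v5:inf,v6:inf,v7:0,v8:34

step 1: dist = v0:inf,v1:inf,v2:inf,v3:18,v4:inf,v5:inf,v6:inf,v7:0,v8:inf
step 2: dist = v0:inf,v1:inf,v2:inf,v3:18,v4:inf,v5:inf,v6:inf,v7:0,v8:34
step 3: dist = v0:inf,v1:inf,v2:inf,v3:18,v4:inf,v5:inf,v6:inf,v7:0,v8:34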